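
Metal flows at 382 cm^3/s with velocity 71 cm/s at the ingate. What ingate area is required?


Formula: A_ingate = Q / v  (continuity equation)
A = 382 cm^3/s / 71 cm/s = 5.3803 cm^2

5.3803 cm^2


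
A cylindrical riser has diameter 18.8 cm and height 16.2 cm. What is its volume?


Formula: V = pi * (D/2)^2 * H  (cylinder volume)
Radius = D/2 = 18.8/2 = 9.4 cm
V = pi * 9.4^2 * 16.2 = 4496.9763 cm^3

4496.9763 cm^3


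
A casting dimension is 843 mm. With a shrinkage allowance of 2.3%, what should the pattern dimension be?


Formula: L_pattern = L_casting * (1 + shrinkage_rate/100)
Shrinkage factor = 1 + 2.3/100 = 1.023
L_pattern = 843 mm * 1.023 = 862.3890 mm

Final answer: 862.3890 mm


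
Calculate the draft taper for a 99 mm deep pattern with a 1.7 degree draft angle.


Formula: taper = depth * tan(draft_angle)
tan(1.7 deg) = 0.0296793
taper = 99 mm * 0.0296793 = 2.9383 mm

Answer: 2.9383 mm


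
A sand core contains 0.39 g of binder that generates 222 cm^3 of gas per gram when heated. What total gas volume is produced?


Formula: V_gas = W_binder * gas_evolution_rate
V = 0.39 g * 222 cm^3/g = 86.5800 cm^3


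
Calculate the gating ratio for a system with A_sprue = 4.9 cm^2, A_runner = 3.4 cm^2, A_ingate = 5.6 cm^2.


Sprue:Runner:Ingate = 1 : 3.4/4.9 : 5.6/4.9 = 1:0.69:1.14

1:0.69:1.14


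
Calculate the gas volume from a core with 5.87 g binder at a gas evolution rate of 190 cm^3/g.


Formula: V_gas = W_binder * gas_evolution_rate
V = 5.87 g * 190 cm^3/g = 1115.3000 cm^3

Answer: 1115.3000 cm^3


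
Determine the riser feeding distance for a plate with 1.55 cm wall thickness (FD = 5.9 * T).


Formula: FD = 5.9 * T  (riser feeding-distance rule)
FD = 5.9 * 1.55 cm = 9.1450 cm


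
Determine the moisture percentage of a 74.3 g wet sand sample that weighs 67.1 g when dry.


Formula: MC = (W_wet - W_dry) / W_wet * 100
Water mass = 74.3 - 67.1 = 7.2 g
MC = 7.2 / 74.3 * 100 = 9.6904%


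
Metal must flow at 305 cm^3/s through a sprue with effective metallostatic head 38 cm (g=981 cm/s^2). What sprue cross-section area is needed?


Formula: v = sqrt(2*g*h), A = Q/v
Velocity: v = sqrt(2 * 981 * 38) = sqrt(74556) = 273.0494 cm/s
Sprue area: A = Q / v = 305 / 273.0494 = 1.1170 cm^2

Answer: 1.1170 cm^2


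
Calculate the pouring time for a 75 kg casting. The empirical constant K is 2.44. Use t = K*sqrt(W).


Formula: t = K * sqrt(W)
sqrt(W) = sqrt(75) = 8.66025
t = 2.44 * 8.66025 = 21.1310 s

Answer: 21.1310 s


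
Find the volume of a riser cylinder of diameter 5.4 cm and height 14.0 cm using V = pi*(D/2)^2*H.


Formula: V = pi * (D/2)^2 * H  (cylinder volume)
Radius = D/2 = 5.4/2 = 2.7 cm
V = pi * 2.7^2 * 14.0 = 320.6309 cm^3


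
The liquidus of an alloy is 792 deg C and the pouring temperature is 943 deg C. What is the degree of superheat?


Formula: Superheat = T_pour - T_melt
Superheat = 943 - 792 = 151 deg C

151 deg C


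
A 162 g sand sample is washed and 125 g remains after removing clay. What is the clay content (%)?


Formula: Clay% = (W_total - W_washed) / W_total * 100
Clay mass = 162 - 125 = 37 g
Clay% = 37 / 162 * 100 = 22.8395%

Final answer: 22.8395%


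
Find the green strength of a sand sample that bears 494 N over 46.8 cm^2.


Formula: Compressive Strength = Force / Area
Strength = 494 N / 46.8 cm^2 = 10.5556 N/cm^2


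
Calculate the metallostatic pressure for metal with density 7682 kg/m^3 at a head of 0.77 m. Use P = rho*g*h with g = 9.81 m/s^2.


Formula: P = rho * g * h
rho * g = 7682 * 9.81 = 75360.42 N/m^3
P = 75360.42 * 0.77 = 58027.5234 Pa

58027.5234 Pa


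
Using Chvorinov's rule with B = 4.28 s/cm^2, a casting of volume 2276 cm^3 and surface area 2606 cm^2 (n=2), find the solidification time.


Formula: t_s = B * (V/A)^n  (Chvorinov's rule, n=2)
Modulus M = V/A = 2276/2606 = 0.873369 cm
M^2 = 0.873369^2 = 0.762773 cm^2
t_s = 4.28 * 0.762773 = 3.2647 s

Final answer: 3.2647 s


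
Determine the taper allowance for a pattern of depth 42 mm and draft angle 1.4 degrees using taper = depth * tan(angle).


Formula: taper = depth * tan(draft_angle)
tan(1.4 deg) = 0.0244395
taper = 42 mm * 0.0244395 = 1.0265 mm

Answer: 1.0265 mm


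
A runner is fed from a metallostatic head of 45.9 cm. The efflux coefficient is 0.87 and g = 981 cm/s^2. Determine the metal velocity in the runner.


Formula: v = Cd * sqrt(2 * g * h)  (Torricelli with discharge coefficient)
2*g*h = 2 * 981 * 45.9 = 90055.8 cm^2/s^2
sqrt(90055.8) = 300.09299 cm/s
v = 0.87 * 300.09299 = 261.0809 cm/s

Answer: 261.0809 cm/s


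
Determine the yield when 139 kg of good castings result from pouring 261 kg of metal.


Formula: Casting Yield = (W_good / W_total) * 100
Yield = (139 kg / 261 kg) * 100 = 53.2567%

Answer: 53.2567%


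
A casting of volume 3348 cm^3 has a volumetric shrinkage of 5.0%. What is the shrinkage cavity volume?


Formula: V_shrink = V_casting * shrinkage_pct / 100
V_shrink = 3348 cm^3 * 5.0 / 100 = 167.4000 cm^3

Final answer: 167.4000 cm^3


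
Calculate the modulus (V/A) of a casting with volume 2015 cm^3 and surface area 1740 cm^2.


Formula: Casting Modulus M = V / A
M = 2015 cm^3 / 1740 cm^2 = 1.1580 cm

Final answer: 1.1580 cm


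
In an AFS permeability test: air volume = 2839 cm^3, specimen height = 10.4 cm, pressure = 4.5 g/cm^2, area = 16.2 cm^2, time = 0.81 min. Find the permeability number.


Formula: Permeability Number P = (V * H) / (p * A * t)
Numerator: V * H = 2839 * 10.4 = 29525.6
Denominator: p * A * t = 4.5 * 16.2 * 0.81 = 59.049
P = 29525.6 / 59.049 = 500.0186

500.0186


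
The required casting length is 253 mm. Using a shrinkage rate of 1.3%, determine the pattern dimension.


Formula: L_pattern = L_casting * (1 + shrinkage_rate/100)
Shrinkage factor = 1 + 1.3/100 = 1.013
L_pattern = 253 mm * 1.013 = 256.2890 mm


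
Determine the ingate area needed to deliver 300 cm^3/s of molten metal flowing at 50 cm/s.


Formula: A_ingate = Q / v  (continuity equation)
A = 300 cm^3/s / 50 cm/s = 6.0000 cm^2

Final answer: 6.0000 cm^2


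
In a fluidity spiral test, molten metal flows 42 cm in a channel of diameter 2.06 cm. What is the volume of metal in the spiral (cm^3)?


Formula: V = pi * (d/2)^2 * L  (cylinder volume)
Radius = 2.06/2 = 1.03 cm
V = pi * 1.03^2 * 42 = 139.9825 cm^3

139.9825 cm^3


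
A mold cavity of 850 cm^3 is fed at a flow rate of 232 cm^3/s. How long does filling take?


Formula: t_fill = V_mold / Q_flow
t = 850 cm^3 / 232 cm^3/s = 3.6638 s

3.6638 s


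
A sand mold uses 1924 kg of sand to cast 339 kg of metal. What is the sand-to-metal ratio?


Formula: Sand-to-Metal Ratio = W_sand / W_metal
Ratio = 1924 kg / 339 kg = 5.6755

5.6755


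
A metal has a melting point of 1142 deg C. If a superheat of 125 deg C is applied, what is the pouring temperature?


Formula: T_pour = T_melt + Superheat
T_pour = 1142 + 125 = 1267 deg C


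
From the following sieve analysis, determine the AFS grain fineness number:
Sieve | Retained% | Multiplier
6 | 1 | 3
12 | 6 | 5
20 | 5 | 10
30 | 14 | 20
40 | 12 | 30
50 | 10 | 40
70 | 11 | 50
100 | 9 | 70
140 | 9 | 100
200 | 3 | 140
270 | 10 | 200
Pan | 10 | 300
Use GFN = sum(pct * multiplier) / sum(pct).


Formula: GFN = sum(pct * multiplier) / sum(pct)
sum(pct * multiplier) = 8623
sum(pct) = 100
GFN = 8623 / 100 = 86.23

Final answer: 86.23


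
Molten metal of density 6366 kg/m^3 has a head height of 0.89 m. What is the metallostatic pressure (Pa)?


Formula: P = rho * g * h
rho * g = 6366 * 9.81 = 62450.46 N/m^3
P = 62450.46 * 0.89 = 55580.9094 Pa


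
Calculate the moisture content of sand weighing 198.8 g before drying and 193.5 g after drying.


Formula: MC = (W_wet - W_dry) / W_wet * 100
Water mass = 198.8 - 193.5 = 5.3 g
MC = 5.3 / 198.8 * 100 = 2.6660%

2.6660%


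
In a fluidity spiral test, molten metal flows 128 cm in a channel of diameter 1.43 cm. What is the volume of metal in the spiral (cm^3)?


Formula: V = pi * (d/2)^2 * L  (cylinder volume)
Radius = 1.43/2 = 0.715 cm
V = pi * 0.715^2 * 128 = 205.5758 cm^3

205.5758 cm^3


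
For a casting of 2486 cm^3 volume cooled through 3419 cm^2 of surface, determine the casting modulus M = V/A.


Formula: Casting Modulus M = V / A
M = 2486 cm^3 / 3419 cm^2 = 0.7271 cm

0.7271 cm


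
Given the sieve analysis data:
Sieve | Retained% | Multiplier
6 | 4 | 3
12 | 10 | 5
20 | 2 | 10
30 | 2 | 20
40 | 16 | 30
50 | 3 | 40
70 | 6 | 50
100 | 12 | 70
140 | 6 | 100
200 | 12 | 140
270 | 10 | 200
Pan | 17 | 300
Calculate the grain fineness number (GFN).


Formula: GFN = sum(pct * multiplier) / sum(pct)
sum(pct * multiplier) = 11242
sum(pct) = 100
GFN = 11242 / 100 = 112.42


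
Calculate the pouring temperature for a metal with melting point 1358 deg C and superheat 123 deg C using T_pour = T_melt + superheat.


Formula: T_pour = T_melt + Superheat
T_pour = 1358 + 123 = 1481 deg C


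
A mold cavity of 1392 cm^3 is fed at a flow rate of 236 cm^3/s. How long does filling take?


Formula: t_fill = V_mold / Q_flow
t = 1392 cm^3 / 236 cm^3/s = 5.8983 s

Final answer: 5.8983 s


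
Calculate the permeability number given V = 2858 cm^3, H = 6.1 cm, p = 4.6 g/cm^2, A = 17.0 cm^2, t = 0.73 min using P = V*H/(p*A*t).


Formula: Permeability Number P = (V * H) / (p * A * t)
Numerator: V * H = 2858 * 6.1 = 17433.8
Denominator: p * A * t = 4.6 * 17.0 * 0.73 = 57.086
P = 17433.8 / 57.086 = 305.3954

Answer: 305.3954


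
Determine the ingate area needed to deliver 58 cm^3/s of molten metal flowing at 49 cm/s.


Formula: A_ingate = Q / v  (continuity equation)
A = 58 cm^3/s / 49 cm/s = 1.1837 cm^2

Answer: 1.1837 cm^2


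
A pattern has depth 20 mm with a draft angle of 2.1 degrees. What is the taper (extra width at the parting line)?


Formula: taper = depth * tan(draft_angle)
tan(2.1 deg) = 0.0366683
taper = 20 mm * 0.0366683 = 0.7334 mm

Answer: 0.7334 mm


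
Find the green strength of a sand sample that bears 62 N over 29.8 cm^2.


Formula: Compressive Strength = Force / Area
Strength = 62 N / 29.8 cm^2 = 2.0805 N/cm^2


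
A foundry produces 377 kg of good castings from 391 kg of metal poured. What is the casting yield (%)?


Formula: Casting Yield = (W_good / W_total) * 100
Yield = (377 kg / 391 kg) * 100 = 96.4194%

96.4194%


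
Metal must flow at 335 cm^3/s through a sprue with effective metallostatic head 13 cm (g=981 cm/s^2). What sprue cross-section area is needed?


Formula: v = sqrt(2*g*h), A = Q/v
Velocity: v = sqrt(2 * 981 * 13) = sqrt(25506) = 159.7060 cm/s
Sprue area: A = Q / v = 335 / 159.7060 = 2.0976 cm^2

Final answer: 2.0976 cm^2


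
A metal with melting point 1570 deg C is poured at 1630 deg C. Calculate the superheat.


Formula: Superheat = T_pour - T_melt
Superheat = 1630 - 1570 = 60 deg C

Answer: 60 deg C


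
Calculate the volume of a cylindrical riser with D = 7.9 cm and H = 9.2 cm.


Formula: V = pi * (D/2)^2 * H  (cylinder volume)
Radius = D/2 = 7.9/2 = 3.95 cm
V = pi * 3.95^2 * 9.2 = 450.9536 cm^3

450.9536 cm^3


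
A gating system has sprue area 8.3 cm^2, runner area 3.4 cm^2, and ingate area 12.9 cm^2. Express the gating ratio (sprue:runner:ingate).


Sprue:Runner:Ingate = 1 : 3.4/8.3 : 12.9/8.3 = 1:0.41:1.55

Answer: 1:0.41:1.55


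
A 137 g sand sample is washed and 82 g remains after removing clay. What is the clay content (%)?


Formula: Clay% = (W_total - W_washed) / W_total * 100
Clay mass = 137 - 82 = 55 g
Clay% = 55 / 137 * 100 = 40.1460%

Final answer: 40.1460%


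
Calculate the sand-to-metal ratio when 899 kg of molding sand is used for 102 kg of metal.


Formula: Sand-to-Metal Ratio = W_sand / W_metal
Ratio = 899 kg / 102 kg = 8.8137


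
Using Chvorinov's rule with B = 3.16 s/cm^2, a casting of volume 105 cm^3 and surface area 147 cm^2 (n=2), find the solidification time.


Formula: t_s = B * (V/A)^n  (Chvorinov's rule, n=2)
Modulus M = V/A = 105/147 = 0.714286 cm
M^2 = 0.714286^2 = 0.510204 cm^2
t_s = 3.16 * 0.510204 = 1.6122 s

1.6122 s


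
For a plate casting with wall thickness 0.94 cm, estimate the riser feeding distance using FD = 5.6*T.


Formula: FD = 5.6 * T  (riser feeding-distance rule)
FD = 5.6 * 0.94 cm = 5.2640 cm

Final answer: 5.2640 cm


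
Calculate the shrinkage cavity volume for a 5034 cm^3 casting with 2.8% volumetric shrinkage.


Formula: V_shrink = V_casting * shrinkage_pct / 100
V_shrink = 5034 cm^3 * 2.8 / 100 = 140.9520 cm^3

Answer: 140.9520 cm^3


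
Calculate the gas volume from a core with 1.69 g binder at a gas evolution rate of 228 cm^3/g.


Formula: V_gas = W_binder * gas_evolution_rate
V = 1.69 g * 228 cm^3/g = 385.3200 cm^3

Answer: 385.3200 cm^3


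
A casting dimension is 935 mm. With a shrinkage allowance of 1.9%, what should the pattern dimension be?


Formula: L_pattern = L_casting * (1 + shrinkage_rate/100)
Shrinkage factor = 1 + 1.9/100 = 1.019
L_pattern = 935 mm * 1.019 = 952.7650 mm

Answer: 952.7650 mm


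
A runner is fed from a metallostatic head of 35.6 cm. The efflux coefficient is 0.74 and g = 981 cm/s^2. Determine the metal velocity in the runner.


Formula: v = Cd * sqrt(2 * g * h)  (Torricelli with discharge coefficient)
2*g*h = 2 * 981 * 35.6 = 69847.2 cm^2/s^2
sqrt(69847.2) = 264.28621 cm/s
v = 0.74 * 264.28621 = 195.5718 cm/s

Answer: 195.5718 cm/s


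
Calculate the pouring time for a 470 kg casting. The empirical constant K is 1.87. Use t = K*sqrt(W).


Formula: t = K * sqrt(W)
sqrt(W) = sqrt(470) = 21.67948
t = 1.87 * 21.67948 = 40.5406 s

Answer: 40.5406 s


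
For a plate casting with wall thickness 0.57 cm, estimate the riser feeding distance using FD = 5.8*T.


Formula: FD = 5.8 * T  (riser feeding-distance rule)
FD = 5.8 * 0.57 cm = 3.3060 cm

Answer: 3.3060 cm


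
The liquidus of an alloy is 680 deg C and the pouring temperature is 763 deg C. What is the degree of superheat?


Formula: Superheat = T_pour - T_melt
Superheat = 763 - 680 = 83 deg C

Final answer: 83 deg C


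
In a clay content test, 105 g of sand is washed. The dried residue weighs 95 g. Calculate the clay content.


Formula: Clay% = (W_total - W_washed) / W_total * 100
Clay mass = 105 - 95 = 10 g
Clay% = 10 / 105 * 100 = 9.5238%

9.5238%


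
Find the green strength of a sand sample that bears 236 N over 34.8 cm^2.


Formula: Compressive Strength = Force / Area
Strength = 236 N / 34.8 cm^2 = 6.7816 N/cm^2


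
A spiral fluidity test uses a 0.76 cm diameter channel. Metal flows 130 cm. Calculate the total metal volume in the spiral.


Formula: V = pi * (d/2)^2 * L  (cylinder volume)
Radius = 0.76/2 = 0.38 cm
V = pi * 0.38^2 * 130 = 58.9740 cm^3

Answer: 58.9740 cm^3


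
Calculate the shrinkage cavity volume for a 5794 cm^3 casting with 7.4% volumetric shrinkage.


Formula: V_shrink = V_casting * shrinkage_pct / 100
V_shrink = 5794 cm^3 * 7.4 / 100 = 428.7560 cm^3


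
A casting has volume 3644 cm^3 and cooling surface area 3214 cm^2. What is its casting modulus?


Formula: Casting Modulus M = V / A
M = 3644 cm^3 / 3214 cm^2 = 1.1338 cm


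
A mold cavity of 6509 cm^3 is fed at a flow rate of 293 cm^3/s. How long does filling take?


Formula: t_fill = V_mold / Q_flow
t = 6509 cm^3 / 293 cm^3/s = 22.2150 s


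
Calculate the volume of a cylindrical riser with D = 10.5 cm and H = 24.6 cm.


Formula: V = pi * (D/2)^2 * H  (cylinder volume)
Radius = D/2 = 10.5/2 = 5.25 cm
V = pi * 5.25^2 * 24.6 = 2130.1176 cm^3

Answer: 2130.1176 cm^3


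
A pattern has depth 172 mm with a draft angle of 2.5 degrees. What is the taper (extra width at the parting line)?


Formula: taper = depth * tan(draft_angle)
tan(2.5 deg) = 0.0436609
taper = 172 mm * 0.0436609 = 7.5097 mm

Answer: 7.5097 mm


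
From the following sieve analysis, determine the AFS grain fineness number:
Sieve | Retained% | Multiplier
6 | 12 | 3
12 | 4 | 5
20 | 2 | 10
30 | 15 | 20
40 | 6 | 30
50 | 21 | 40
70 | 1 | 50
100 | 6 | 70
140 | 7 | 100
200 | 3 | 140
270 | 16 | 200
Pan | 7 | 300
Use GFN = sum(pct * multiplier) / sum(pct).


Formula: GFN = sum(pct * multiplier) / sum(pct)
sum(pct * multiplier) = 8286
sum(pct) = 100
GFN = 8286 / 100 = 82.86

Answer: 82.86


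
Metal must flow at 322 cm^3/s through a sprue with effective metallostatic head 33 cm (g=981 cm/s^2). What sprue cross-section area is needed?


Formula: v = sqrt(2*g*h), A = Q/v
Velocity: v = sqrt(2 * 981 * 33) = sqrt(64746) = 254.4524 cm/s
Sprue area: A = Q / v = 322 / 254.4524 = 1.2655 cm^2

Answer: 1.2655 cm^2


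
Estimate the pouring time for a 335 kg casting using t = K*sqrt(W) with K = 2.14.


Formula: t = K * sqrt(W)
sqrt(W) = sqrt(335) = 18.30301
t = 2.14 * 18.30301 = 39.1684 s


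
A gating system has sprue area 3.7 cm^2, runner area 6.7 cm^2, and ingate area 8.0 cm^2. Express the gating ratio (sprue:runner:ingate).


Sprue:Runner:Ingate = 1 : 6.7/3.7 : 8.0/3.7 = 1:1.81:2.16

1:1.81:2.16


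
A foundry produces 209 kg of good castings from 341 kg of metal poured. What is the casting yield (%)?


Formula: Casting Yield = (W_good / W_total) * 100
Yield = (209 kg / 341 kg) * 100 = 61.2903%

Answer: 61.2903%


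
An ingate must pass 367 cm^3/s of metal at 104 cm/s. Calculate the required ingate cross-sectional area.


Formula: A_ingate = Q / v  (continuity equation)
A = 367 cm^3/s / 104 cm/s = 3.5288 cm^2


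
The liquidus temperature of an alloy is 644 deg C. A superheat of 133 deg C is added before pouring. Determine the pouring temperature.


Formula: T_pour = T_melt + Superheat
T_pour = 644 + 133 = 777 deg C

777 deg C


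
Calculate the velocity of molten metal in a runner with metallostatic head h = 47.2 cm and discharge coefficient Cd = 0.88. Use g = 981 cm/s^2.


Formula: v = Cd * sqrt(2 * g * h)  (Torricelli with discharge coefficient)
2*g*h = 2 * 981 * 47.2 = 92606.4 cm^2/s^2
sqrt(92606.4) = 304.31300 cm/s
v = 0.88 * 304.31300 = 267.7954 cm/s

267.7954 cm/s


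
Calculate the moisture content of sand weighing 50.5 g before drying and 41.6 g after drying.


Formula: MC = (W_wet - W_dry) / W_wet * 100
Water mass = 50.5 - 41.6 = 8.9 g
MC = 8.9 / 50.5 * 100 = 17.6238%

Final answer: 17.6238%


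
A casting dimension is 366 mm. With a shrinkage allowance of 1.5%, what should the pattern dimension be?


Formula: L_pattern = L_casting * (1 + shrinkage_rate/100)
Shrinkage factor = 1 + 1.5/100 = 1.015
L_pattern = 366 mm * 1.015 = 371.4900 mm

Answer: 371.4900 mm


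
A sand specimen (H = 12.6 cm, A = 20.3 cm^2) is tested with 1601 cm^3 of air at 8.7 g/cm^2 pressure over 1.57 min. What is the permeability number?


Formula: Permeability Number P = (V * H) / (p * A * t)
Numerator: V * H = 1601 * 12.6 = 20172.6
Denominator: p * A * t = 8.7 * 20.3 * 1.57 = 277.2777
P = 20172.6 / 277.2777 = 72.7523

Final answer: 72.7523


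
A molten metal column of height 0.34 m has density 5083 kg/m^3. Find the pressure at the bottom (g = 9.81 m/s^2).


Formula: P = rho * g * h
rho * g = 5083 * 9.81 = 49864.23 N/m^3
P = 49864.23 * 0.34 = 16953.8382 Pa

16953.8382 Pa


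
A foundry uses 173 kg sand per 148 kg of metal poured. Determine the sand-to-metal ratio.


Formula: Sand-to-Metal Ratio = W_sand / W_metal
Ratio = 173 kg / 148 kg = 1.1689

Answer: 1.1689


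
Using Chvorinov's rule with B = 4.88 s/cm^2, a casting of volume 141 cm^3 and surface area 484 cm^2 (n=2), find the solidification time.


Formula: t_s = B * (V/A)^n  (Chvorinov's rule, n=2)
Modulus M = V/A = 141/484 = 0.291322 cm
M^2 = 0.291322^2 = 0.084869 cm^2
t_s = 4.88 * 0.084869 = 0.4142 s

0.4142 s


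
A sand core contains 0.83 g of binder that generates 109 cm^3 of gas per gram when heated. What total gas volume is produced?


Formula: V_gas = W_binder * gas_evolution_rate
V = 0.83 g * 109 cm^3/g = 90.4700 cm^3

90.4700 cm^3


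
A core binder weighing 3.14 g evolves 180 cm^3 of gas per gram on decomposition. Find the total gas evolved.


Formula: V_gas = W_binder * gas_evolution_rate
V = 3.14 g * 180 cm^3/g = 565.2000 cm^3

565.2000 cm^3


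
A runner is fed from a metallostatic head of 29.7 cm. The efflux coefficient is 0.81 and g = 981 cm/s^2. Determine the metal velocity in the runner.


Formula: v = Cd * sqrt(2 * g * h)  (Torricelli with discharge coefficient)
2*g*h = 2 * 981 * 29.7 = 58271.4 cm^2/s^2
sqrt(58271.4) = 241.39470 cm/s
v = 0.81 * 241.39470 = 195.5297 cm/s


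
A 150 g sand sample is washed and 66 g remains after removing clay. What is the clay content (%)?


Formula: Clay% = (W_total - W_washed) / W_total * 100
Clay mass = 150 - 66 = 84 g
Clay% = 84 / 150 * 100 = 56.0000%

Final answer: 56.0000%


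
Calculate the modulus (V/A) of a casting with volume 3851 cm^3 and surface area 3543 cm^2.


Formula: Casting Modulus M = V / A
M = 3851 cm^3 / 3543 cm^2 = 1.0869 cm

Final answer: 1.0869 cm


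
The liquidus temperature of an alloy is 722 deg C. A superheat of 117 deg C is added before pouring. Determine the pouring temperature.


Formula: T_pour = T_melt + Superheat
T_pour = 722 + 117 = 839 deg C

Answer: 839 deg C


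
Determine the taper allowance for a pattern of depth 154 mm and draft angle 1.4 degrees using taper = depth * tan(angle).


Formula: taper = depth * tan(draft_angle)
tan(1.4 deg) = 0.0244395
taper = 154 mm * 0.0244395 = 3.7637 mm

3.7637 mm


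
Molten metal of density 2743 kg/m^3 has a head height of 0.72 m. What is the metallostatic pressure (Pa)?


Formula: P = rho * g * h
rho * g = 2743 * 9.81 = 26908.83 N/m^3
P = 26908.83 * 0.72 = 19374.3576 Pa

Final answer: 19374.3576 Pa


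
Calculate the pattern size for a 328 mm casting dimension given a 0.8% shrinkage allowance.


Formula: L_pattern = L_casting * (1 + shrinkage_rate/100)
Shrinkage factor = 1 + 0.8/100 = 1.008
L_pattern = 328 mm * 1.008 = 330.6240 mm

Final answer: 330.6240 mm


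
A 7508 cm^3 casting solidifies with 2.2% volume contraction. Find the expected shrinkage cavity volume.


Formula: V_shrink = V_casting * shrinkage_pct / 100
V_shrink = 7508 cm^3 * 2.2 / 100 = 165.1760 cm^3


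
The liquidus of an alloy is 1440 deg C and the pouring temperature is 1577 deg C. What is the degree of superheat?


Formula: Superheat = T_pour - T_melt
Superheat = 1577 - 1440 = 137 deg C


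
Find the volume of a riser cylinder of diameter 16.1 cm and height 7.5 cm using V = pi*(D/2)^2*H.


Formula: V = pi * (D/2)^2 * H  (cylinder volume)
Radius = D/2 = 16.1/2 = 8.05 cm
V = pi * 8.05^2 * 7.5 = 1526.8729 cm^3

Answer: 1526.8729 cm^3


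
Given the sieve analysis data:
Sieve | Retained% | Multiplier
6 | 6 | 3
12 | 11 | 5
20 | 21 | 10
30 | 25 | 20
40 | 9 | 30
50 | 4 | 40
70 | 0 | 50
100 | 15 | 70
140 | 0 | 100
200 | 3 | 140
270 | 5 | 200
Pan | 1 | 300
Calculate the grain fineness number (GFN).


Formula: GFN = sum(pct * multiplier) / sum(pct)
sum(pct * multiplier) = 3983
sum(pct) = 100
GFN = 3983 / 100 = 39.83

39.83


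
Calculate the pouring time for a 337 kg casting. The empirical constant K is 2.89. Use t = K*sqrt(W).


Formula: t = K * sqrt(W)
sqrt(W) = sqrt(337) = 18.35756
t = 2.89 * 18.35756 = 53.0533 s


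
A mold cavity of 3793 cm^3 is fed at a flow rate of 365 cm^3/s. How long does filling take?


Formula: t_fill = V_mold / Q_flow
t = 3793 cm^3 / 365 cm^3/s = 10.3918 s

Final answer: 10.3918 s


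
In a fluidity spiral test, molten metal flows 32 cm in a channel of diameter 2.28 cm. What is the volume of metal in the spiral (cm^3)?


Formula: V = pi * (d/2)^2 * L  (cylinder volume)
Radius = 2.28/2 = 1.14 cm
V = pi * 1.14^2 * 32 = 130.6500 cm^3

Final answer: 130.6500 cm^3


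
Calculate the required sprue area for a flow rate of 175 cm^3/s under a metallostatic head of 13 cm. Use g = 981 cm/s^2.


Formula: v = sqrt(2*g*h), A = Q/v
Velocity: v = sqrt(2 * 981 * 13) = sqrt(25506) = 159.7060 cm/s
Sprue area: A = Q / v = 175 / 159.7060 = 1.0958 cm^2

1.0958 cm^2


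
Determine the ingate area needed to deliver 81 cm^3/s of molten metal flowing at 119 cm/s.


Formula: A_ingate = Q / v  (continuity equation)
A = 81 cm^3/s / 119 cm/s = 0.6807 cm^2

Answer: 0.6807 cm^2


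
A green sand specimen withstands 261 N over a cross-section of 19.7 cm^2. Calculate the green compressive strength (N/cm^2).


Formula: Compressive Strength = Force / Area
Strength = 261 N / 19.7 cm^2 = 13.2487 N/cm^2


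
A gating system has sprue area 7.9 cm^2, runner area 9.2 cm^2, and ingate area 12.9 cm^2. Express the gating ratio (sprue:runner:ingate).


Sprue:Runner:Ingate = 1 : 9.2/7.9 : 12.9/7.9 = 1:1.16:1.63


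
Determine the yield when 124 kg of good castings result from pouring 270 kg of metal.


Formula: Casting Yield = (W_good / W_total) * 100
Yield = (124 kg / 270 kg) * 100 = 45.9259%


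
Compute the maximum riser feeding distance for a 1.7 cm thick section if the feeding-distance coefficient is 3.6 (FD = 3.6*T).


Formula: FD = 3.6 * T  (riser feeding-distance rule)
FD = 3.6 * 1.7 cm = 6.1200 cm

Final answer: 6.1200 cm


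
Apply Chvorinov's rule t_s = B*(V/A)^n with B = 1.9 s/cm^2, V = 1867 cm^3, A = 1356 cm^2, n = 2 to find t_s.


Formula: t_s = B * (V/A)^n  (Chvorinov's rule, n=2)
Modulus M = V/A = 1867/1356 = 1.376844 cm
M^2 = 1.376844^2 = 1.895699 cm^2
t_s = 1.9 * 1.895699 = 3.6018 s

3.6018 s


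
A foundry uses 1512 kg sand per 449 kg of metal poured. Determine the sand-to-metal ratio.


Formula: Sand-to-Metal Ratio = W_sand / W_metal
Ratio = 1512 kg / 449 kg = 3.3675


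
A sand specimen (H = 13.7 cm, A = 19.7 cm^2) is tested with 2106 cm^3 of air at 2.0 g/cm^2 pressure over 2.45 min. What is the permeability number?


Formula: Permeability Number P = (V * H) / (p * A * t)
Numerator: V * H = 2106 * 13.7 = 28852.2
Denominator: p * A * t = 2.0 * 19.7 * 2.45 = 96.53
P = 28852.2 / 96.53 = 298.8936

Answer: 298.8936


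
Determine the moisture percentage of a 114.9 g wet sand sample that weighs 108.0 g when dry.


Formula: MC = (W_wet - W_dry) / W_wet * 100
Water mass = 114.9 - 108.0 = 6.9 g
MC = 6.9 / 114.9 * 100 = 6.0052%


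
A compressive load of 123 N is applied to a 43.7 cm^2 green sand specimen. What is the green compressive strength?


Formula: Compressive Strength = Force / Area
Strength = 123 N / 43.7 cm^2 = 2.8146 N/cm^2

2.8146 N/cm^2


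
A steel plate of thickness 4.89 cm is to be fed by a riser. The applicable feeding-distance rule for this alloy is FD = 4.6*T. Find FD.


Formula: FD = 4.6 * T  (riser feeding-distance rule)
FD = 4.6 * 4.89 cm = 22.4940 cm

Answer: 22.4940 cm


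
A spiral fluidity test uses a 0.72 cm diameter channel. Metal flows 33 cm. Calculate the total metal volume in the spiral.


Formula: V = pi * (d/2)^2 * L  (cylinder volume)
Radius = 0.72/2 = 0.36 cm
V = pi * 0.36^2 * 33 = 13.4360 cm^3

Answer: 13.4360 cm^3


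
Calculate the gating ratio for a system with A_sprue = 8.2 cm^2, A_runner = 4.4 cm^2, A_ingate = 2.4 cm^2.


Sprue:Runner:Ingate = 1 : 4.4/8.2 : 2.4/8.2 = 1:0.54:0.29

Final answer: 1:0.54:0.29


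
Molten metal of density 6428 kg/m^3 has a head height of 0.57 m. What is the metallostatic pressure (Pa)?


Formula: P = rho * g * h
rho * g = 6428 * 9.81 = 63058.68 N/m^3
P = 63058.68 * 0.57 = 35943.4476 Pa


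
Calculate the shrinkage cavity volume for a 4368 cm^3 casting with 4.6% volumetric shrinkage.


Formula: V_shrink = V_casting * shrinkage_pct / 100
V_shrink = 4368 cm^3 * 4.6 / 100 = 200.9280 cm^3

Final answer: 200.9280 cm^3


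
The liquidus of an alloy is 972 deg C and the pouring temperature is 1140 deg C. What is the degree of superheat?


Formula: Superheat = T_pour - T_melt
Superheat = 1140 - 972 = 168 deg C


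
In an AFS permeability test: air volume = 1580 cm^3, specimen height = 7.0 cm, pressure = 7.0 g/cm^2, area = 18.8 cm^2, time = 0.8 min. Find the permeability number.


Formula: Permeability Number P = (V * H) / (p * A * t)
Numerator: V * H = 1580 * 7.0 = 11060.0
Denominator: p * A * t = 7.0 * 18.8 * 0.8 = 105.28
P = 11060.0 / 105.28 = 105.0532


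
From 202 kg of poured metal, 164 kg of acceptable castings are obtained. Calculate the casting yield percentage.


Formula: Casting Yield = (W_good / W_total) * 100
Yield = (164 kg / 202 kg) * 100 = 81.1881%


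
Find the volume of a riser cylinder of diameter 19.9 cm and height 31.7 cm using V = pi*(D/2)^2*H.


Formula: V = pi * (D/2)^2 * H  (cylinder volume)
Radius = D/2 = 19.9/2 = 9.95 cm
V = pi * 9.95^2 * 31.7 = 9859.5092 cm^3

Final answer: 9859.5092 cm^3


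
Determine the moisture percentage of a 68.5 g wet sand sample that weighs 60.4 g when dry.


Formula: MC = (W_wet - W_dry) / W_wet * 100
Water mass = 68.5 - 60.4 = 8.1 g
MC = 8.1 / 68.5 * 100 = 11.8248%

Final answer: 11.8248%


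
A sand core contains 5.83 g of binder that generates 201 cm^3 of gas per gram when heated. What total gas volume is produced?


Formula: V_gas = W_binder * gas_evolution_rate
V = 5.83 g * 201 cm^3/g = 1171.8300 cm^3

1171.8300 cm^3


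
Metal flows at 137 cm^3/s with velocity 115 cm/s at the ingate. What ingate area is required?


Formula: A_ingate = Q / v  (continuity equation)
A = 137 cm^3/s / 115 cm/s = 1.1913 cm^2

1.1913 cm^2


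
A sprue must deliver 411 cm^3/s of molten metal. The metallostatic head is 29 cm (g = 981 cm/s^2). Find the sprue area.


Formula: v = sqrt(2*g*h), A = Q/v
Velocity: v = sqrt(2 * 981 * 29) = sqrt(56898) = 238.5330 cm/s
Sprue area: A = Q / v = 411 / 238.5330 = 1.7230 cm^2

Answer: 1.7230 cm^2


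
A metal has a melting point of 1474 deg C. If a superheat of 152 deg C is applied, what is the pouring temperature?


Formula: T_pour = T_melt + Superheat
T_pour = 1474 + 152 = 1626 deg C

1626 deg C


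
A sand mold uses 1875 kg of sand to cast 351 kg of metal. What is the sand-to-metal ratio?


Formula: Sand-to-Metal Ratio = W_sand / W_metal
Ratio = 1875 kg / 351 kg = 5.3419

Final answer: 5.3419


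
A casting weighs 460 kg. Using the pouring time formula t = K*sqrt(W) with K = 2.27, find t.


Formula: t = K * sqrt(W)
sqrt(W) = sqrt(460) = 21.44761
t = 2.27 * 21.44761 = 48.6861 s

48.6861 s


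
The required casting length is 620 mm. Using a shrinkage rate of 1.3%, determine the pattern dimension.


Formula: L_pattern = L_casting * (1 + shrinkage_rate/100)
Shrinkage factor = 1 + 1.3/100 = 1.013
L_pattern = 620 mm * 1.013 = 628.0600 mm

628.0600 mm


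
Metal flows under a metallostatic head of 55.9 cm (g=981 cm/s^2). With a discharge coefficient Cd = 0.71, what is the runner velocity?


Formula: v = Cd * sqrt(2 * g * h)  (Torricelli with discharge coefficient)
2*g*h = 2 * 981 * 55.9 = 109675.8 cm^2/s^2
sqrt(109675.8) = 331.17337 cm/s
v = 0.71 * 331.17337 = 235.1331 cm/s

235.1331 cm/s


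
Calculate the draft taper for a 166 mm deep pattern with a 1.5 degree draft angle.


Formula: taper = depth * tan(draft_angle)
tan(1.5 deg) = 0.0261859
taper = 166 mm * 0.0261859 = 4.3469 mm

4.3469 mm


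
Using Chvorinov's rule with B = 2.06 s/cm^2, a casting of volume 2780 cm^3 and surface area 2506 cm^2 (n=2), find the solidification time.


Formula: t_s = B * (V/A)^n  (Chvorinov's rule, n=2)
Modulus M = V/A = 2780/2506 = 1.109338 cm
M^2 = 1.109338^2 = 1.230631 cm^2
t_s = 2.06 * 1.230631 = 2.5351 s


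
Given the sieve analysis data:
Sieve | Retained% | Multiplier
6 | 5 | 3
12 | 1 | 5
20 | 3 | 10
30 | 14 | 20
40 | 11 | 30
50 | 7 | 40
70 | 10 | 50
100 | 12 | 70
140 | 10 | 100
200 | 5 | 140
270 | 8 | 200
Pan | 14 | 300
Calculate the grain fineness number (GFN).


Formula: GFN = sum(pct * multiplier) / sum(pct)
sum(pct * multiplier) = 9780
sum(pct) = 100
GFN = 9780 / 100 = 97.80

97.80


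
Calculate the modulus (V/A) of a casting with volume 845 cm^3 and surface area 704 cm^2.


Formula: Casting Modulus M = V / A
M = 845 cm^3 / 704 cm^2 = 1.2003 cm

Final answer: 1.2003 cm


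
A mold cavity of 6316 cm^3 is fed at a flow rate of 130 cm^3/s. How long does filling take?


Formula: t_fill = V_mold / Q_flow
t = 6316 cm^3 / 130 cm^3/s = 48.5846 s

Answer: 48.5846 s


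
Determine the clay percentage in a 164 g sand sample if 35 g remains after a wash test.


Formula: Clay% = (W_total - W_washed) / W_total * 100
Clay mass = 164 - 35 = 129 g
Clay% = 129 / 164 * 100 = 78.6585%

Answer: 78.6585%


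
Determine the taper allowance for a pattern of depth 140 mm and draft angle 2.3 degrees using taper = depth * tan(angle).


Formula: taper = depth * tan(draft_angle)
tan(2.3 deg) = 0.0401641
taper = 140 mm * 0.0401641 = 5.6230 mm

5.6230 mm


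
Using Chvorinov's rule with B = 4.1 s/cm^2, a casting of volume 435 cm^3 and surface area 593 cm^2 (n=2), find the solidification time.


Formula: t_s = B * (V/A)^n  (Chvorinov's rule, n=2)
Modulus M = V/A = 435/593 = 0.733558 cm
M^2 = 0.733558^2 = 0.538107 cm^2
t_s = 4.1 * 0.538107 = 2.2062 s


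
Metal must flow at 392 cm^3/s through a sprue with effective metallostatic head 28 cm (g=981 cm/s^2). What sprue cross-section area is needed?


Formula: v = sqrt(2*g*h), A = Q/v
Velocity: v = sqrt(2 * 981 * 28) = sqrt(54936) = 234.3843 cm/s
Sprue area: A = Q / v = 392 / 234.3843 = 1.6725 cm^2

1.6725 cm^2


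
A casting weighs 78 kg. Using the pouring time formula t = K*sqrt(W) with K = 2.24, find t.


Formula: t = K * sqrt(W)
sqrt(W) = sqrt(78) = 8.83176
t = 2.24 * 8.83176 = 19.7831 s


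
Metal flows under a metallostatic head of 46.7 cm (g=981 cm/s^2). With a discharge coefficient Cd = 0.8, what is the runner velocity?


Formula: v = Cd * sqrt(2 * g * h)  (Torricelli with discharge coefficient)
2*g*h = 2 * 981 * 46.7 = 91625.4 cm^2/s^2
sqrt(91625.4) = 302.69688 cm/s
v = 0.8 * 302.69688 = 242.1575 cm/s

242.1575 cm/s


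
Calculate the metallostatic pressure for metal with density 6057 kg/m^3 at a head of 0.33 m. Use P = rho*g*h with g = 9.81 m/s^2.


Formula: P = rho * g * h
rho * g = 6057 * 9.81 = 59419.17 N/m^3
P = 59419.17 * 0.33 = 19608.3261 Pa

Final answer: 19608.3261 Pa


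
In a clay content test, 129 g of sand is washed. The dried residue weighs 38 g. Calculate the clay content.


Formula: Clay% = (W_total - W_washed) / W_total * 100
Clay mass = 129 - 38 = 91 g
Clay% = 91 / 129 * 100 = 70.5426%

70.5426%


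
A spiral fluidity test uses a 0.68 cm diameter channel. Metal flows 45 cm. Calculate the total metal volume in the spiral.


Formula: V = pi * (d/2)^2 * L  (cylinder volume)
Radius = 0.68/2 = 0.34 cm
V = pi * 0.34^2 * 45 = 16.3426 cm^3


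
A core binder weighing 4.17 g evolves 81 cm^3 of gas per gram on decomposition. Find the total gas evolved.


Formula: V_gas = W_binder * gas_evolution_rate
V = 4.17 g * 81 cm^3/g = 337.7700 cm^3

Final answer: 337.7700 cm^3


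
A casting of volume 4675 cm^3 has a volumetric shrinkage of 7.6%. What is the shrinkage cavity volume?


Formula: V_shrink = V_casting * shrinkage_pct / 100
V_shrink = 4675 cm^3 * 7.6 / 100 = 355.3000 cm^3

Final answer: 355.3000 cm^3


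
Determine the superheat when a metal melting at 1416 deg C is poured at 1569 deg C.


Formula: Superheat = T_pour - T_melt
Superheat = 1569 - 1416 = 153 deg C

Answer: 153 deg C


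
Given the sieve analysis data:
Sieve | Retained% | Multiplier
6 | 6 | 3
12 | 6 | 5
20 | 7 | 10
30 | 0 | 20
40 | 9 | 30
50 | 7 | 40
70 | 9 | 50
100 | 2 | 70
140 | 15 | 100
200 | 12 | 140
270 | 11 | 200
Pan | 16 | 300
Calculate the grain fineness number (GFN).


Formula: GFN = sum(pct * multiplier) / sum(pct)
sum(pct * multiplier) = 11438
sum(pct) = 100
GFN = 11438 / 100 = 114.38

114.38


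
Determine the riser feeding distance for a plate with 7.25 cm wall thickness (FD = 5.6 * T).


Formula: FD = 5.6 * T  (riser feeding-distance rule)
FD = 5.6 * 7.25 cm = 40.6000 cm

Answer: 40.6000 cm


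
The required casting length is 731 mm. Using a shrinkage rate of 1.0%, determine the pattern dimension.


Formula: L_pattern = L_casting * (1 + shrinkage_rate/100)
Shrinkage factor = 1 + 1.0/100 = 1.01
L_pattern = 731 mm * 1.01 = 738.3100 mm


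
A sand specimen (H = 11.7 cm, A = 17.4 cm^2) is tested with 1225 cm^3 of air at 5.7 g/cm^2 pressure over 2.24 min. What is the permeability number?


Formula: Permeability Number P = (V * H) / (p * A * t)
Numerator: V * H = 1225 * 11.7 = 14332.5
Denominator: p * A * t = 5.7 * 17.4 * 2.24 = 222.1632
P = 14332.5 / 222.1632 = 64.5134

Final answer: 64.5134


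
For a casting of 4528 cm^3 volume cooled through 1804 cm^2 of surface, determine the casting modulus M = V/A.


Formula: Casting Modulus M = V / A
M = 4528 cm^3 / 1804 cm^2 = 2.5100 cm


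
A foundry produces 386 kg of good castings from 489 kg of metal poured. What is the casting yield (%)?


Formula: Casting Yield = (W_good / W_total) * 100
Yield = (386 kg / 489 kg) * 100 = 78.9366%

78.9366%


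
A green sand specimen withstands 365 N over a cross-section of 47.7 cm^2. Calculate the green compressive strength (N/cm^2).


Formula: Compressive Strength = Force / Area
Strength = 365 N / 47.7 cm^2 = 7.6520 N/cm^2


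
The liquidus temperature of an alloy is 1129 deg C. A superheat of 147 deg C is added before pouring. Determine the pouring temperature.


Formula: T_pour = T_melt + Superheat
T_pour = 1129 + 147 = 1276 deg C

Answer: 1276 deg C


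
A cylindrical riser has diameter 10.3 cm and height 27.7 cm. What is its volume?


Formula: V = pi * (D/2)^2 * H  (cylinder volume)
Radius = D/2 = 10.3/2 = 5.15 cm
V = pi * 5.15^2 * 27.7 = 2308.0441 cm^3


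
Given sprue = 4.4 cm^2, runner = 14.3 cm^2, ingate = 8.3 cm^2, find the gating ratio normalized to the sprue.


Sprue:Runner:Ingate = 1 : 14.3/4.4 : 8.3/4.4 = 1:3.25:1.89

Answer: 1:3.25:1.89


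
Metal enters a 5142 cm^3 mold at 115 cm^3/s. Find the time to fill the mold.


Formula: t_fill = V_mold / Q_flow
t = 5142 cm^3 / 115 cm^3/s = 44.7130 s

Answer: 44.7130 s


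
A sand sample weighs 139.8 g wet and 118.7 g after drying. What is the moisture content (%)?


Formula: MC = (W_wet - W_dry) / W_wet * 100
Water mass = 139.8 - 118.7 = 21.1 g
MC = 21.1 / 139.8 * 100 = 15.0930%

Final answer: 15.0930%


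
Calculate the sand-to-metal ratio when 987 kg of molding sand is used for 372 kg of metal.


Formula: Sand-to-Metal Ratio = W_sand / W_metal
Ratio = 987 kg / 372 kg = 2.6532

2.6532


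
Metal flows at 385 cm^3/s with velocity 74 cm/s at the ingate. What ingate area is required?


Formula: A_ingate = Q / v  (continuity equation)
A = 385 cm^3/s / 74 cm/s = 5.2027 cm^2

5.2027 cm^2


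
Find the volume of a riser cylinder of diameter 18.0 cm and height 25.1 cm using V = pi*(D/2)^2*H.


Formula: V = pi * (D/2)^2 * H  (cylinder volume)
Radius = D/2 = 18.0/2 = 9.0 cm
V = pi * 9.0^2 * 25.1 = 6387.1720 cm^3

6387.1720 cm^3


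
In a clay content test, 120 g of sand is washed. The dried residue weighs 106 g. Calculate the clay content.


Formula: Clay% = (W_total - W_washed) / W_total * 100
Clay mass = 120 - 106 = 14 g
Clay% = 14 / 120 * 100 = 11.6667%

Answer: 11.6667%


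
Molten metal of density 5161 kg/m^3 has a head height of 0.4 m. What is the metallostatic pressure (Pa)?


Formula: P = rho * g * h
rho * g = 5161 * 9.81 = 50629.41 N/m^3
P = 50629.41 * 0.4 = 20251.7640 Pa

Final answer: 20251.7640 Pa


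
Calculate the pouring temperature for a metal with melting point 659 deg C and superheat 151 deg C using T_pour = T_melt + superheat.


Formula: T_pour = T_melt + Superheat
T_pour = 659 + 151 = 810 deg C

Final answer: 810 deg C


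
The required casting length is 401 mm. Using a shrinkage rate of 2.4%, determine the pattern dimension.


Formula: L_pattern = L_casting * (1 + shrinkage_rate/100)
Shrinkage factor = 1 + 2.4/100 = 1.024
L_pattern = 401 mm * 1.024 = 410.6240 mm

Final answer: 410.6240 mm
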